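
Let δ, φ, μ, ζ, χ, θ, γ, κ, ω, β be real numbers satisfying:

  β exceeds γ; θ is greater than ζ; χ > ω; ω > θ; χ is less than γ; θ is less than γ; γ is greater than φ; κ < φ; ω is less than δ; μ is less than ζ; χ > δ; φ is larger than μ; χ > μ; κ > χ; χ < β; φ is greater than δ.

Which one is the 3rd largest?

The consecutive relations fix a unique order: μ < ζ < θ < ω < δ < χ < κ < φ < γ < β.
The 3rd largest is φ.

φ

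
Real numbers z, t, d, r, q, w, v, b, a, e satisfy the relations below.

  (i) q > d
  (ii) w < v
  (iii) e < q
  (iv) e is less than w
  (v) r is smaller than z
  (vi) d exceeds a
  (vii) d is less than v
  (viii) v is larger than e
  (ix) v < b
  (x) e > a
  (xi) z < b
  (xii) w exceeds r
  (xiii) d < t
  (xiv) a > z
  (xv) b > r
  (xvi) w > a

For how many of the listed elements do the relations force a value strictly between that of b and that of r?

The relations place r below b. An element lies strictly between them when it is forced above r and also forced below b.
Above r: {z, a, d, e, t, w, q, v}. Below b: {z, a, d, e, w, v}.
Intersection: {z, a, d, e, w, v} — 6.

6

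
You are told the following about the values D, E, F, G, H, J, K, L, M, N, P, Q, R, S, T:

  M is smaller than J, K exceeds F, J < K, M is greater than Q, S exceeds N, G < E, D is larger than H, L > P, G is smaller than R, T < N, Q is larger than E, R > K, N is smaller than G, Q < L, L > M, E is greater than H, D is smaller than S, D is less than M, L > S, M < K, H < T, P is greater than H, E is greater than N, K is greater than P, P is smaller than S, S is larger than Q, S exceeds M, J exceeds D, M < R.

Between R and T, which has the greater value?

Following the relations from T: T < N < G < E < Q < M < J < K < R.
So T < R; R is the larger of the two.

R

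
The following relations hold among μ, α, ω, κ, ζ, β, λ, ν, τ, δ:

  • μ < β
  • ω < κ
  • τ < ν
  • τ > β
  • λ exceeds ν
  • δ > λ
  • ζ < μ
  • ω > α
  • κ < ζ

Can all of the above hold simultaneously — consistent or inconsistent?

Every relation is compatible with α < ω < κ < ζ < μ < β < τ < ν < λ < δ; the set is consistent.

consistent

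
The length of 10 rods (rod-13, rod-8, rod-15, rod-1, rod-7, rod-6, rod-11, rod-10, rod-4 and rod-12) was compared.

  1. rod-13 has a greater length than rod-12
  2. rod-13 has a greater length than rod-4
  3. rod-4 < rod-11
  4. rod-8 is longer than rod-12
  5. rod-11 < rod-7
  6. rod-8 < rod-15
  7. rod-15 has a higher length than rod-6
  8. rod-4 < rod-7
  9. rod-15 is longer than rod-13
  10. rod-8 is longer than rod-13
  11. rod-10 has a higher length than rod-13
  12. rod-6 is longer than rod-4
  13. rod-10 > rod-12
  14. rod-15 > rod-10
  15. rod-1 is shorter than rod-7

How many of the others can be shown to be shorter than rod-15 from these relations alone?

6

Directly below rod-15: rod-13, rod-10, rod-8, rod-6.
One step further: rod-4, rod-12 (6 so far).
Nothing else is reachable below rod-15; 6 in all.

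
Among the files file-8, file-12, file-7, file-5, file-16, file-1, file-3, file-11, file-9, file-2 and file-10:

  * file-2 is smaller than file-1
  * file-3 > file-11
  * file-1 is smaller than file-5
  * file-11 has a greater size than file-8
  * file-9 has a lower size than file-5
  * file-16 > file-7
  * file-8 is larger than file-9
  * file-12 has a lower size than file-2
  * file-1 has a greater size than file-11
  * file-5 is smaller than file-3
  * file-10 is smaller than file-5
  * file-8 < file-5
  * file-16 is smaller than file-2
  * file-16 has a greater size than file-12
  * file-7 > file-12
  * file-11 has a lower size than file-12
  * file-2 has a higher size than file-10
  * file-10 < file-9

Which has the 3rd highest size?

file-1

Piecing the relations together gives one ordering: file-10 < file-9 < file-8 < file-11 < file-12 < file-7 < file-16 < file-2 < file-1 < file-5 < file-3.
The 3rd largest is file-1.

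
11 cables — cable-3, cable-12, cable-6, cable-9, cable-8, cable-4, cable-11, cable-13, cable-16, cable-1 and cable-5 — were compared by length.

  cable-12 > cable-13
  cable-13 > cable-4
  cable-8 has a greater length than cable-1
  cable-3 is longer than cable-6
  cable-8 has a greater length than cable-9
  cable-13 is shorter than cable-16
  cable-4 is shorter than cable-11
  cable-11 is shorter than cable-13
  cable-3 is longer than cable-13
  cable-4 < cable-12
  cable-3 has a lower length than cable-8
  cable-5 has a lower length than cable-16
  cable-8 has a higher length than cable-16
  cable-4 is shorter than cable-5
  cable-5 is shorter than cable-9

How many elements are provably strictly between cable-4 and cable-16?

3

The relations place cable-4 below cable-16. An element lies strictly between them when it is forced above cable-4 and also forced below cable-16.
Above cable-4: {cable-11, cable-13, cable-3, cable-5, cable-12, cable-9, cable-8}. Below cable-16: {cable-11, cable-13, cable-5}.
Intersection: {cable-11, cable-13, cable-5} — 3.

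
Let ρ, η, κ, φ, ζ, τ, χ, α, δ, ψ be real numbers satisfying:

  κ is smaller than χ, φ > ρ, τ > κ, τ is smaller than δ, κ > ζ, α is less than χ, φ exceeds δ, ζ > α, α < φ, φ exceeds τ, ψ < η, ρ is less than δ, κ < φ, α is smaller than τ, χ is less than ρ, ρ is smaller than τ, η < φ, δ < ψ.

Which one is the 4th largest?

δ

Chaining the given pairs: α < ζ < κ < χ < ρ < τ < δ < ψ < η < φ.
Counting 4 from the largest end gives δ.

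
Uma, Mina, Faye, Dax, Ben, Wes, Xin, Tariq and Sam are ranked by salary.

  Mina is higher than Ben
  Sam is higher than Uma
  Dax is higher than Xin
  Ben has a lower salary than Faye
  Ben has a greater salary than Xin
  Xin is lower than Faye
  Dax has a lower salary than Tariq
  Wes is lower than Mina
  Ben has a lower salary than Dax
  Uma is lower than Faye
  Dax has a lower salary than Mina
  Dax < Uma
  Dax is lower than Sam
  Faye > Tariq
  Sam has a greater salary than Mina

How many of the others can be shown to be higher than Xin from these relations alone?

7

Directly above Xin: Ben, Dax, Faye.
One step further: Uma, Mina, Tariq, Sam (7 so far).
No other element is forced above Xin by the given relations, so the count is 7.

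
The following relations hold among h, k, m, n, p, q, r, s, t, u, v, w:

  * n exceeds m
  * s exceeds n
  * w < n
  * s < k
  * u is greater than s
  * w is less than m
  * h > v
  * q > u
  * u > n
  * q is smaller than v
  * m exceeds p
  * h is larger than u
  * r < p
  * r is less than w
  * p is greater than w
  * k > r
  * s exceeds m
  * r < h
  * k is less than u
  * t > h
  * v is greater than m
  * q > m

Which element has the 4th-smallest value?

m

Piecing the relations together gives one ordering: r < w < p < m < n < s < k < u < q < v < h < t.
The 4th smallest is m.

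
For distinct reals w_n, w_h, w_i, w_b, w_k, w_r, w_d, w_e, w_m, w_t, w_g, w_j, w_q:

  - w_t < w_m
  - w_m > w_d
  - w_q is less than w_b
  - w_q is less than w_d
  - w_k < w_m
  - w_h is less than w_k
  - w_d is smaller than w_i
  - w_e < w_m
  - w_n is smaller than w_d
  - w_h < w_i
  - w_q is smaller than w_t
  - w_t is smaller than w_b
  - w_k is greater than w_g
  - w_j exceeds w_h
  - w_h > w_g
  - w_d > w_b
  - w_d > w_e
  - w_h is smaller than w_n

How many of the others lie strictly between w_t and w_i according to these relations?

Chaining upward from w_t reaches: w_b, w_d, w_m.
Chaining downward from w_i reaches: w_q, w_g, w_h, w_e, w_b, w_n, w_d.
Strictly between w_t and w_i are those in both lists: w_b, w_d — 2 elements.

2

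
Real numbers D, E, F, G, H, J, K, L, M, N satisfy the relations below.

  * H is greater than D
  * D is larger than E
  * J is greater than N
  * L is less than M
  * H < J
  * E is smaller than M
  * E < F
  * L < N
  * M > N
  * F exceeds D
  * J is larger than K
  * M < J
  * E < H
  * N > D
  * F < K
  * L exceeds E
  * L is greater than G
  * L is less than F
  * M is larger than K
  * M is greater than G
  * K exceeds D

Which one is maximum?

J

E is not greatest since E < F; D is not greatest since D < K; G is not greatest since G < M; H is not greatest since H < J; L is not greatest since L < F; F is not greatest since F < K; K is not greatest since K < M; N is not greatest since N < J; M is not greatest since M < J.
Only J has nothing above it, so J is the maximum.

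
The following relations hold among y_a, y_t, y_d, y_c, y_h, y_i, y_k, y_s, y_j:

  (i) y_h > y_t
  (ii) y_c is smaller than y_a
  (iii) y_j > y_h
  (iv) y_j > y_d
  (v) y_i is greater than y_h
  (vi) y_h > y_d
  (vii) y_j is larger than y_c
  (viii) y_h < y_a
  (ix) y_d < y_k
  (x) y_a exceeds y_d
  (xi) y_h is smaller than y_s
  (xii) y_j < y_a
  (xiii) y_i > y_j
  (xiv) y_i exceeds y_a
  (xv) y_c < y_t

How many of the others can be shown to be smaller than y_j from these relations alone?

4

From y_j the given relations immediately reach y_d, y_c, y_h.
From those, y_t — 4 in total.
Nothing else is reachable below y_j; 4 in all.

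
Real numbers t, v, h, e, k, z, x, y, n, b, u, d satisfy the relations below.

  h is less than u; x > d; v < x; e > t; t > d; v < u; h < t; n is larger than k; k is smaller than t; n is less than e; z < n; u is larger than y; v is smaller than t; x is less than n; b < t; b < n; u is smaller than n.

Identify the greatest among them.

v is not greatest since v < t; y is not greatest since y < u; d is not greatest since d < t; h is not greatest since h < u; k is not greatest since k < n; x is not greatest since x < n; b is not greatest since b < t; t is not greatest since t < e; u is not greatest since u < n; z is not greatest since z < n; n is not greatest since n < e.
Only e has nothing above it, so e is the greatest.

e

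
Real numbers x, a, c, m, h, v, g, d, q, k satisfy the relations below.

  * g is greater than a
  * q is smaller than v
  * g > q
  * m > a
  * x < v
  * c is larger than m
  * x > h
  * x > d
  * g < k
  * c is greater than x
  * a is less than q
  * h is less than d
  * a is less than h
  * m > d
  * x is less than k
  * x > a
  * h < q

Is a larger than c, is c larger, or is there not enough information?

The relevant relations are a < h; h < d; d < x; x < c.
Chaining these gives a < h < d < x < c.
So c is larger.

c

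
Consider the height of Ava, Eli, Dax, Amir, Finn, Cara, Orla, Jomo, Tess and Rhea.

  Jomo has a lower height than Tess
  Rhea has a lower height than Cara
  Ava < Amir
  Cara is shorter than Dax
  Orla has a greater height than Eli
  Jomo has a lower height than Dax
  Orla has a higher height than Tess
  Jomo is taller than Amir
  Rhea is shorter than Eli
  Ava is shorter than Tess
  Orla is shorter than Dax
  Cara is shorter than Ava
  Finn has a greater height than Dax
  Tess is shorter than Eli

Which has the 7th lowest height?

Piecing the relations together gives one ordering: Rhea < Cara < Ava < Amir < Jomo < Tess < Eli < Orla < Dax < Finn.
The 7th smallest is Eli.

Eli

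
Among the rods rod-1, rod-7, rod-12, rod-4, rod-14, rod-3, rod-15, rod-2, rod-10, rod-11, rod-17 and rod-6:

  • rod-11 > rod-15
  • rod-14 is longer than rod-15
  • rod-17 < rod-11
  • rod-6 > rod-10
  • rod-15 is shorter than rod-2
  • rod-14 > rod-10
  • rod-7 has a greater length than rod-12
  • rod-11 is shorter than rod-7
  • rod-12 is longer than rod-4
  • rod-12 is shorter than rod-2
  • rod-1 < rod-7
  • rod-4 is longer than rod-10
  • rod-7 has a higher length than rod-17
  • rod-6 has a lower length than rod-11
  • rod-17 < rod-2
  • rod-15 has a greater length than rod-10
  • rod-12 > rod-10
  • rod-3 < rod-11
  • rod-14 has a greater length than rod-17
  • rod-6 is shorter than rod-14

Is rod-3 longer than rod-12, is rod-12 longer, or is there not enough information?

undetermined

Following every chain through rod-3: above rod-3 we get rod-11, rod-7.
rod-12 is not reached, and no chain runs the other way from rod-12 to rod-3.
So the given relations leave the order of rod-3 and rod-12 undetermined.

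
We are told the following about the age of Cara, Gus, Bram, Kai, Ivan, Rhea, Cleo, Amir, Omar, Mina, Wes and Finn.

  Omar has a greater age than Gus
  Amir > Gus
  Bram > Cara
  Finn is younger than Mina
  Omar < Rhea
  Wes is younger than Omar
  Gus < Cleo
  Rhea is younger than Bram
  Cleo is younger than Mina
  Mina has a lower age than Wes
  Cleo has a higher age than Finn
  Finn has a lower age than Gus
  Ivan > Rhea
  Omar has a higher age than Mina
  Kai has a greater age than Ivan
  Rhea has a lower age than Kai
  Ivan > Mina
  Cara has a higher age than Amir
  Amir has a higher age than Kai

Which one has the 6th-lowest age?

The consecutive relations fix a unique order: Finn < Gus < Cleo < Mina < Wes < Omar < Rhea < Ivan < Kai < Amir < Cara < Bram.
Counting 6 from the smallest end gives Omar.

Omar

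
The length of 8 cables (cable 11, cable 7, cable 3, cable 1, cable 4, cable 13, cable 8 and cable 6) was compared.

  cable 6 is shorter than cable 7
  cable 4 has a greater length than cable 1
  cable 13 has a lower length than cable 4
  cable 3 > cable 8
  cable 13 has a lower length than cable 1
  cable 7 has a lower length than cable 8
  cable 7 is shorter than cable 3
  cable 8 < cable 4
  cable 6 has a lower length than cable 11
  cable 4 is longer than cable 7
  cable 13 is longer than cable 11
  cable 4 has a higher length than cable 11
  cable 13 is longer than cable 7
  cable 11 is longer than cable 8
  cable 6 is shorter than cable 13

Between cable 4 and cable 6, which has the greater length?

cable 4

Chaining the given relations: cable 6 < cable 7 < cable 8 < cable 11 < cable 13 < cable 1 < cable 4.
So cable 6 < cable 4; cable 4 is the longer of the two.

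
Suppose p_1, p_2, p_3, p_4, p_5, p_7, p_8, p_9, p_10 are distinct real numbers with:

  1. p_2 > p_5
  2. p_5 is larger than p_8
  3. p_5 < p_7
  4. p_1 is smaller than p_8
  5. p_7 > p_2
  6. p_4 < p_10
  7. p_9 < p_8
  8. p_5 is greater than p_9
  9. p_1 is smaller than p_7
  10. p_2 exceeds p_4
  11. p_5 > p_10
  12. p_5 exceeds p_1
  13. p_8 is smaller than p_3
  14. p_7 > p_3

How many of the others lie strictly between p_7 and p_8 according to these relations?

3

The relations place p_8 below p_7. An element lies strictly between them when it is forced above p_8 and also forced below p_7.
Above p_8: {p_3, p_5, p_2}. Below p_7: {p_4, p_1, p_9, p_10, p_3, p_5, p_2}.
Intersection: {p_3, p_5, p_2} — 3.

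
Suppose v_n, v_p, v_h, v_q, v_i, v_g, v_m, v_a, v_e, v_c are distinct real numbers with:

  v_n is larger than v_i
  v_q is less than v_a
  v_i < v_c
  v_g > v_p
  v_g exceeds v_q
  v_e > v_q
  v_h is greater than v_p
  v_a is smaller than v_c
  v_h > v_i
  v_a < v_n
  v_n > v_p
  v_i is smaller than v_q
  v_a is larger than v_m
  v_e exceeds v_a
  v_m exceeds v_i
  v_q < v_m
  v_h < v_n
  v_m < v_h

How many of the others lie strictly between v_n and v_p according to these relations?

Chaining upward from v_p reaches: v_g, v_h.
Chaining downward from v_n reaches: v_i, v_q, v_m, v_a, v_h.
Strictly between v_p and v_n are those in both lists: v_h — 1 element.

1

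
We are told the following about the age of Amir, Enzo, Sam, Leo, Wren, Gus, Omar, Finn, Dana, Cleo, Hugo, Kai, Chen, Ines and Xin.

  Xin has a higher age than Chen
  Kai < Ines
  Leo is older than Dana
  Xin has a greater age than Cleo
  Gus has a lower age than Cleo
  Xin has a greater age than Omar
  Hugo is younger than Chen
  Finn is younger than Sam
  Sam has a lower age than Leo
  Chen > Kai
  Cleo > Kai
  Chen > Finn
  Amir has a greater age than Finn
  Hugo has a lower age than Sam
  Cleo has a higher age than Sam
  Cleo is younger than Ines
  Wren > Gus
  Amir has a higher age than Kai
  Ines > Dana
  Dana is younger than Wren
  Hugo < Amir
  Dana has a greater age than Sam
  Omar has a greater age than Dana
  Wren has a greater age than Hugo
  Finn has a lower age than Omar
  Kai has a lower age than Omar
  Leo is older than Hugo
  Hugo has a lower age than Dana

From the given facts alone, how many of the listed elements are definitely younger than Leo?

The elements the relations force below Leo are Finn, Hugo, Sam, Dana — no chain reaches any other.
That is 4.

4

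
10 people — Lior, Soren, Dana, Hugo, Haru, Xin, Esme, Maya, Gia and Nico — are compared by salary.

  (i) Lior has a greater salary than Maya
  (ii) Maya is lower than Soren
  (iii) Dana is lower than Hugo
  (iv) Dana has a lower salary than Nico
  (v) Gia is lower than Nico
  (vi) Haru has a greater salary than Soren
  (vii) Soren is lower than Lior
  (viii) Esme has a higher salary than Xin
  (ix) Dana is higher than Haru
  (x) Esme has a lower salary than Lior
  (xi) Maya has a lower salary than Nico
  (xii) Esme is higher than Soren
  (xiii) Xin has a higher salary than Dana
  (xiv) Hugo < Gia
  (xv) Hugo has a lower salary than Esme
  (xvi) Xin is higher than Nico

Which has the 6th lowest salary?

The consecutive relations fix a unique order: Maya < Soren < Haru < Dana < Hugo < Gia < Nico < Xin < Esme < Lior.
The 6th smallest is Gia.

Gia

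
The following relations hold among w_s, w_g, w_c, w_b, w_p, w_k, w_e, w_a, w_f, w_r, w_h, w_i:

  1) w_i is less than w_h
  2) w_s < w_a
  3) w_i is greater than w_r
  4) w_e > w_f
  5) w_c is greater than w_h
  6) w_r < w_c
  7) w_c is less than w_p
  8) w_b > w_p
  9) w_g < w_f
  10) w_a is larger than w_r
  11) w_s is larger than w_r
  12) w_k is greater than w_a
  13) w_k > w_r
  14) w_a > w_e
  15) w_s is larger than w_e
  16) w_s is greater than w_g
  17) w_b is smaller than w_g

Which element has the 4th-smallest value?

Chaining the given pairs: w_r < w_i < w_h < w_c < w_p < w_b < w_g < w_f < w_e < w_s < w_a < w_k.
The 4th smallest is w_c.

w_c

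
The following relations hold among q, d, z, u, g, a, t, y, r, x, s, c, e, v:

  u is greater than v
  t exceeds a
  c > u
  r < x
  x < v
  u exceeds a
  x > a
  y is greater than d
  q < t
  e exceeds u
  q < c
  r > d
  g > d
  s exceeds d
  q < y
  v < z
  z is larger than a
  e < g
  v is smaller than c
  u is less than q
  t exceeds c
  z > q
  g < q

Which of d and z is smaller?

d

The relevant relations are d < r; r < x; x < v; v < u; u < e; e < g; g < q; q < z.
Chaining these gives d < r < x < v < u < e < g < q < z.
So d < z; d is the smaller of the two.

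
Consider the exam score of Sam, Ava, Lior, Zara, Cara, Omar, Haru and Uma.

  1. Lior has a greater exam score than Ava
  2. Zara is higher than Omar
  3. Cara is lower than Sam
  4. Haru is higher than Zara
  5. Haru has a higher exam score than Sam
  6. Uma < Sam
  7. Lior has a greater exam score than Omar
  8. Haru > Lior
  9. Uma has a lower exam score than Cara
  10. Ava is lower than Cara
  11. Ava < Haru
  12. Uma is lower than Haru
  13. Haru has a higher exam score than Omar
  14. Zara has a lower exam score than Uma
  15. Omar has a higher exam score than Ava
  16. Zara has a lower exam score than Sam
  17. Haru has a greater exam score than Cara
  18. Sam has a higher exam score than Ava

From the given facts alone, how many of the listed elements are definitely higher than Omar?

6

The elements the relations force above Omar are Zara, Uma, Cara, Lior, Sam, Haru — no chain reaches any other.
That is 6.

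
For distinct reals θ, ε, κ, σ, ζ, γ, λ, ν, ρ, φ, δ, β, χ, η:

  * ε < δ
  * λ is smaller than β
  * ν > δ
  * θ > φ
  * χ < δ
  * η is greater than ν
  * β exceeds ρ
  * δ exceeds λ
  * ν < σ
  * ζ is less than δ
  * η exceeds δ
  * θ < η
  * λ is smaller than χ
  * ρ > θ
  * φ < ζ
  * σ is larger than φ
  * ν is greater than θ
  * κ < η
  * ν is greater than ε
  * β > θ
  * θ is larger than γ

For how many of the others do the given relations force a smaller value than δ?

Directly below δ: λ, χ, ζ, ε.
One step further: φ (5 so far).
Nothing else is reachable below δ; 5 in all.

5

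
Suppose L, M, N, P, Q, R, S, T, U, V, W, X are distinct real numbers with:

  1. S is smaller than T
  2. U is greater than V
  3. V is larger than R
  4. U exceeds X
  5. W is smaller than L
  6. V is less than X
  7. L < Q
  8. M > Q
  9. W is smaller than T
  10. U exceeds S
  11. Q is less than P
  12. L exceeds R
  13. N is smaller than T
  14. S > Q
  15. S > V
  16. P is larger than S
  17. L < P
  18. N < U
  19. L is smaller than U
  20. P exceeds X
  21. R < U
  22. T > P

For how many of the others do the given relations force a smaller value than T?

9

From T the given relations immediately reach W, S, P, N.
From those, V, L, Q, X — 8 in total.
From those, R — 9 in total.
No other element is forced below T by the given relations, so the count is 9.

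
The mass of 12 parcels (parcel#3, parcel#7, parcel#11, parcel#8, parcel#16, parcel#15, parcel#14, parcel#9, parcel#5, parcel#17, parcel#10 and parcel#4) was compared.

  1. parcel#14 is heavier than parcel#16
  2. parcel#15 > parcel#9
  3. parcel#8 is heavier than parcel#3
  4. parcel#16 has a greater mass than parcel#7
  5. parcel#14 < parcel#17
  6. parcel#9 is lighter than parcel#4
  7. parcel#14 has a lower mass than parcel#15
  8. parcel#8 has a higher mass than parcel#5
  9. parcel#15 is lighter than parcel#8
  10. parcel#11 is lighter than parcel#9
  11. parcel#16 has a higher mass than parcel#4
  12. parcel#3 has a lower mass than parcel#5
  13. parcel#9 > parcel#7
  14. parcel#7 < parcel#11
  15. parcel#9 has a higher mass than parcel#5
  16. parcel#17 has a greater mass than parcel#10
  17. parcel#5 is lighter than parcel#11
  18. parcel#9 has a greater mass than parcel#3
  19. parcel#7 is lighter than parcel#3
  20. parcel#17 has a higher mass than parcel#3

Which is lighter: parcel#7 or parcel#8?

parcel#7

Following the relations from parcel#7: parcel#7 < parcel#3 < parcel#5 < parcel#11 < parcel#9 < parcel#4 < parcel#16 < parcel#14 < parcel#15 < parcel#8.
So parcel#7 < parcel#8; parcel#7 is the lighter of the two.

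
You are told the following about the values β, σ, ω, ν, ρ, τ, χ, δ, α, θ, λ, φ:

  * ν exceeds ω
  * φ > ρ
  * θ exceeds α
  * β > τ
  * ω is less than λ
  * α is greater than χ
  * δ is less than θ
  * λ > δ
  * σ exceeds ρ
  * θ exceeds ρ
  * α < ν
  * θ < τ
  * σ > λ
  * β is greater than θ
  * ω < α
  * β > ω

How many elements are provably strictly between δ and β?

The relations place δ below β. An element lies strictly between them when it is forced above δ and also forced below β.
Above δ: {λ, σ, θ, τ}. Below β: {ω, ρ, χ, α, θ, τ}.
Intersection: {θ, τ} — 2.

2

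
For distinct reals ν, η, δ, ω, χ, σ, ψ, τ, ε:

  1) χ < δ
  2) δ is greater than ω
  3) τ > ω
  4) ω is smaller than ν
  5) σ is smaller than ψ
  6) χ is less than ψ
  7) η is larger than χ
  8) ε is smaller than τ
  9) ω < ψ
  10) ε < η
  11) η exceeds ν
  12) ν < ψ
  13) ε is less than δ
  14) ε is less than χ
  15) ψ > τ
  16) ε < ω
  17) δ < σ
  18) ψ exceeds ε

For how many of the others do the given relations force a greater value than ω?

From ω the given relations immediately reach τ, ν, δ, ψ.
From those, η, σ — 6 in total.
Nothing else is reachable above ω; 6 in all.

6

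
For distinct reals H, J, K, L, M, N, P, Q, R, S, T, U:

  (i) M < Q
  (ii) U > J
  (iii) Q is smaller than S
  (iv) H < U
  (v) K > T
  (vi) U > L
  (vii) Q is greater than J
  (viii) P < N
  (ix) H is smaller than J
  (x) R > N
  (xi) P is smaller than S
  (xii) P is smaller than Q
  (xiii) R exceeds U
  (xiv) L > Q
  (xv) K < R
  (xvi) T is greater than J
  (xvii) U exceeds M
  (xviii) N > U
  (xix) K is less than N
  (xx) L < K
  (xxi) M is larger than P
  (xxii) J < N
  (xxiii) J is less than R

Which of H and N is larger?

The relevant relations are H < J; J < Q; Q < L; L < K; K < N.
Chaining these gives H < J < Q < L < K < N.
So H < N; N is the larger of the two.

N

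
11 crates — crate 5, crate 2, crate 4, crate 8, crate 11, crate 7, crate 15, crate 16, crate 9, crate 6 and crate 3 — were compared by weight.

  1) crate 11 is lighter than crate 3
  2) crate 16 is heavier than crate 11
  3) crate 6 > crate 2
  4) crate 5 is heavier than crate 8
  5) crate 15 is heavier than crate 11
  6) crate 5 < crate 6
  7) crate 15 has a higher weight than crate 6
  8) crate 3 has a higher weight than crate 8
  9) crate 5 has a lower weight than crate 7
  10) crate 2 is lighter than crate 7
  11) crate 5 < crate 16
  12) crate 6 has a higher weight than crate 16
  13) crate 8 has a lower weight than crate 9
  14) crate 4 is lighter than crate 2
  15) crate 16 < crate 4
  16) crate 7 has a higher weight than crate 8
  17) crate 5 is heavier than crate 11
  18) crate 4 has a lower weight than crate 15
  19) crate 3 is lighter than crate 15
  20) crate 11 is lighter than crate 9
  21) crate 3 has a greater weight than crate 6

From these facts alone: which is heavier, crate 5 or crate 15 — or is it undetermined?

crate 15

crate 5 < crate 16 and crate 16 < crate 4 give crate 5 < crate 4.
Then crate 4 < crate 2 extends the chain to crate 2.
With crate 2 < crate 6: crate 5 < crate 16 < crate 4 < crate 2 < crate 6.
Then crate 6 < crate 3 extends the chain to crate 3.
With crate 3 < crate 15: crate 5 < crate 16 < crate 4 < crate 2 < crate 6 < crate 3 < crate 15.
So crate 15 is heavier.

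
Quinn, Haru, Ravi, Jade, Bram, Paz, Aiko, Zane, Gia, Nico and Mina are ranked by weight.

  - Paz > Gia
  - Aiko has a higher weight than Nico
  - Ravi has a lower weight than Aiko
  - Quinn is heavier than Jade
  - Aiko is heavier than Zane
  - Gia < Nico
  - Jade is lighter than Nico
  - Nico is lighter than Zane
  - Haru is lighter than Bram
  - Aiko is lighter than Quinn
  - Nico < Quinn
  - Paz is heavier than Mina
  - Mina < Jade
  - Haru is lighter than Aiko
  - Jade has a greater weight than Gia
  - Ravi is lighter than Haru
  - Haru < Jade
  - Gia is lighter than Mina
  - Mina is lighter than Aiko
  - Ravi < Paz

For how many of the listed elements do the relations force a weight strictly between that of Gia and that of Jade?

1

Chaining upward from Gia reaches: Mina, Paz, Nico, Zane, Aiko, Quinn.
Chaining downward from Jade reaches: Ravi, Mina, Haru.
Strictly between Gia and Jade are those in both lists: Mina — 1 element.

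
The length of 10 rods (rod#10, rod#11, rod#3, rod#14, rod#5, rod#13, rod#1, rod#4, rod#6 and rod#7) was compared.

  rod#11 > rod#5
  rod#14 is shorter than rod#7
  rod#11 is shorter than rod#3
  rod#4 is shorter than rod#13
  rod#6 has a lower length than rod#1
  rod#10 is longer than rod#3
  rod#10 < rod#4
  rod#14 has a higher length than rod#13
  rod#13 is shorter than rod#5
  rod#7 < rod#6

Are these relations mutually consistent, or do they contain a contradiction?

inconsistent

Chaining the given relations yields rod#5 < rod#11 < rod#3 < rod#10 < rod#4 < rod#13, so rod#5 < rod#13. But one relation states rod#13 < rod#5. These cannot both hold.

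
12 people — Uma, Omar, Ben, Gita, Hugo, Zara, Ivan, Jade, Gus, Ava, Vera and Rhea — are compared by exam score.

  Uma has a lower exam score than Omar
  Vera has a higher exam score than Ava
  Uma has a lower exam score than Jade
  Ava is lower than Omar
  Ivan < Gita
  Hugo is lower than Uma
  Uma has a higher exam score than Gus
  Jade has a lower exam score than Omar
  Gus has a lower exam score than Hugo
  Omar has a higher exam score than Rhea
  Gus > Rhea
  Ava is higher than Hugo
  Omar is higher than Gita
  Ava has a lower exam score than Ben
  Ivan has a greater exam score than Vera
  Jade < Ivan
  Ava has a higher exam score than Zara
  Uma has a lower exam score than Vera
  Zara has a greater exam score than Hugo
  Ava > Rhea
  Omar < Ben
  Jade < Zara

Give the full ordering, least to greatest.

Rhea < Gus < Hugo < Uma < Jade < Zara < Ava < Vera < Ivan < Gita < Omar < Ben

The consecutive links are each given: Rhea < Gus; Gus < Hugo; Hugo < Uma; Uma < Jade; Jade < Zara; Zara < Ava; Ava < Vera; Vera < Ivan; Ivan < Gita; Gita < Omar; Omar < Ben.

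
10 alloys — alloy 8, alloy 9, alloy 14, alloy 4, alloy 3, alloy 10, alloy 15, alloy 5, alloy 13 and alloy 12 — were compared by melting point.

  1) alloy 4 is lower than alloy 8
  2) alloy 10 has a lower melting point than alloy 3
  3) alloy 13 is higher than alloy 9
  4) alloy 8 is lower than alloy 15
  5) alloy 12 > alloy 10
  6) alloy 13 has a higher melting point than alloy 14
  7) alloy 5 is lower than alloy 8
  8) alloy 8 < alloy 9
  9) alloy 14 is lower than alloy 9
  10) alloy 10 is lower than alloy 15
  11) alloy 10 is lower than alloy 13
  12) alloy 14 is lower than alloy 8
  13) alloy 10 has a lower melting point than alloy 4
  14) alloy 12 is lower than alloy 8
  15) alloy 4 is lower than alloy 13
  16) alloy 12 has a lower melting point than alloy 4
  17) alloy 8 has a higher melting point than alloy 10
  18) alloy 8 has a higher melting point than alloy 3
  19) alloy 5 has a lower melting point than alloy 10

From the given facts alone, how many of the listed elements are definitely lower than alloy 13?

Directly below alloy 13: alloy 10, alloy 14, alloy 4, alloy 9.
One step further: alloy 5, alloy 12, alloy 8 (7 so far).
One step further: alloy 3 (8 so far).
No other element is forced below alloy 13 by the given relations, so the count is 8.

8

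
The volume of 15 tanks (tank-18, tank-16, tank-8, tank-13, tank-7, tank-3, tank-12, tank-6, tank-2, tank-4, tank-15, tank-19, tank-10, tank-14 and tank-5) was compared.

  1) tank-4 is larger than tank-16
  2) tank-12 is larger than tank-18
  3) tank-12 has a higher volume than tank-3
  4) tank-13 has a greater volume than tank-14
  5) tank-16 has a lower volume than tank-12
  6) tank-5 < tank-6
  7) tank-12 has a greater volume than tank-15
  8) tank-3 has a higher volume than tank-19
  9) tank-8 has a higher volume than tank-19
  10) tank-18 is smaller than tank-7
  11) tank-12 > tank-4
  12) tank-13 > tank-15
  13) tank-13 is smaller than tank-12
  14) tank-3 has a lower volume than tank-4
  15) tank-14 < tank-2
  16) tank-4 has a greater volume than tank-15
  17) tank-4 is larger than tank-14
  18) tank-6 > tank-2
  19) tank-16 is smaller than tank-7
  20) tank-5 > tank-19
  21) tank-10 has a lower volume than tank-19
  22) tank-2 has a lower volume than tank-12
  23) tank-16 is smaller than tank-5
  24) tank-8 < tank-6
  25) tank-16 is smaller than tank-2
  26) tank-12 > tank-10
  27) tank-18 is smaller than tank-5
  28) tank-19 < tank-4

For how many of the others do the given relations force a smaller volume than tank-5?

Directly below tank-5: tank-18, tank-16, tank-19.
One step further: tank-10 (4 so far).
Nothing else is reachable below tank-5; 4 in all.

4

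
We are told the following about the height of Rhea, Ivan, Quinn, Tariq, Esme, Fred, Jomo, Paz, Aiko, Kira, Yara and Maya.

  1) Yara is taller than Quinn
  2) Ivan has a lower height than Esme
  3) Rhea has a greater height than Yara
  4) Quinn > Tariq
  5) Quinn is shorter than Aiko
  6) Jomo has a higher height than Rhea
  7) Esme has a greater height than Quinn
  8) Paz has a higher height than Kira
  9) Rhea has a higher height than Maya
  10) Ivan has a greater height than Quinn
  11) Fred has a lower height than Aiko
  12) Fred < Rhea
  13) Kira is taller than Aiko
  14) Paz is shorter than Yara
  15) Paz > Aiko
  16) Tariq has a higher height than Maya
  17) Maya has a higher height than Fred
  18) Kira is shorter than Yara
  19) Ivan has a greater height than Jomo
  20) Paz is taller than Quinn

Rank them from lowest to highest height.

Nothing is placed below Fred, so it is least; from there Fred < Maya; Maya < Tariq; Tariq < Quinn; Quinn < Aiko; Aiko < Kira; Kira < Paz; Paz < Yara; Yara < Rhea; Rhea < Jomo; Jomo < Ivan; Ivan < Esme, each given directly.

Fred < Maya < Tariq < Quinn < Aiko < Kira < Paz < Yara < Rhea < Jomo < Ivan < Esme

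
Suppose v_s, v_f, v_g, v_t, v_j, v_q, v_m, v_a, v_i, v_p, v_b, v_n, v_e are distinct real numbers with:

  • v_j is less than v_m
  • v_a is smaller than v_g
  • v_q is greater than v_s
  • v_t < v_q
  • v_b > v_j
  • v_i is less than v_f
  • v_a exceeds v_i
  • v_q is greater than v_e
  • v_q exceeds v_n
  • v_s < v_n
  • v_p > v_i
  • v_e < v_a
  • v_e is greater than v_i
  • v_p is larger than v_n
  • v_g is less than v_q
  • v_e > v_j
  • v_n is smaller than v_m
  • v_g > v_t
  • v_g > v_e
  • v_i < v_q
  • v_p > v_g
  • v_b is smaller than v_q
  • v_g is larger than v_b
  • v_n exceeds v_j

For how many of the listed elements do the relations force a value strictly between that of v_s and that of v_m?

The relations place v_s below v_m. An element lies strictly between them when it is forced above v_s and also forced below v_m.
Above v_s: {v_n, v_p, v_q}. Below v_m: {v_j, v_n}.
Intersection: {v_n} — 1.

1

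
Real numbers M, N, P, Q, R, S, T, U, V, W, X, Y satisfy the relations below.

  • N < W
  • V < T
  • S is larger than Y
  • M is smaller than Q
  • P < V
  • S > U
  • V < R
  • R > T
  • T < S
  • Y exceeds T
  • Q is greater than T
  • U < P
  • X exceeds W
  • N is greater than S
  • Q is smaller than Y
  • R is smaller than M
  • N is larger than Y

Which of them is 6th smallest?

M

Chaining the given pairs: U < P < V < T < R < M < Q < Y < S < N < W < X.
The 6th smallest is M.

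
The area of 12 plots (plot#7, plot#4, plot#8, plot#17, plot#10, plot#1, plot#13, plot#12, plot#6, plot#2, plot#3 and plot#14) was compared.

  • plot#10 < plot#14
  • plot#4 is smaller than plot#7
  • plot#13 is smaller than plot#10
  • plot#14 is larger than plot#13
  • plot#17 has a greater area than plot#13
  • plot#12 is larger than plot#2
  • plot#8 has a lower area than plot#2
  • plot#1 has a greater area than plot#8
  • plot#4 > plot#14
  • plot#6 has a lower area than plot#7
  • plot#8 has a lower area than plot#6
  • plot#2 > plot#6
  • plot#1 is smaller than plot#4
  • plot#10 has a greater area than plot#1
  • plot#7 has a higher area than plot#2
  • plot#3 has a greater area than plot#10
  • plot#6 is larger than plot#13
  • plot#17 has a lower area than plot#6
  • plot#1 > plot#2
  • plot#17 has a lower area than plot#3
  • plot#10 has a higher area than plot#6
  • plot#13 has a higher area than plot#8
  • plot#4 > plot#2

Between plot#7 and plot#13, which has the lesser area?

Chaining the given relations: plot#13 < plot#6 < plot#2 < plot#1 < plot#10 < plot#14 < plot#4 < plot#7.
So plot#13 < plot#7; plot#13 is the smaller of the two.

plot#13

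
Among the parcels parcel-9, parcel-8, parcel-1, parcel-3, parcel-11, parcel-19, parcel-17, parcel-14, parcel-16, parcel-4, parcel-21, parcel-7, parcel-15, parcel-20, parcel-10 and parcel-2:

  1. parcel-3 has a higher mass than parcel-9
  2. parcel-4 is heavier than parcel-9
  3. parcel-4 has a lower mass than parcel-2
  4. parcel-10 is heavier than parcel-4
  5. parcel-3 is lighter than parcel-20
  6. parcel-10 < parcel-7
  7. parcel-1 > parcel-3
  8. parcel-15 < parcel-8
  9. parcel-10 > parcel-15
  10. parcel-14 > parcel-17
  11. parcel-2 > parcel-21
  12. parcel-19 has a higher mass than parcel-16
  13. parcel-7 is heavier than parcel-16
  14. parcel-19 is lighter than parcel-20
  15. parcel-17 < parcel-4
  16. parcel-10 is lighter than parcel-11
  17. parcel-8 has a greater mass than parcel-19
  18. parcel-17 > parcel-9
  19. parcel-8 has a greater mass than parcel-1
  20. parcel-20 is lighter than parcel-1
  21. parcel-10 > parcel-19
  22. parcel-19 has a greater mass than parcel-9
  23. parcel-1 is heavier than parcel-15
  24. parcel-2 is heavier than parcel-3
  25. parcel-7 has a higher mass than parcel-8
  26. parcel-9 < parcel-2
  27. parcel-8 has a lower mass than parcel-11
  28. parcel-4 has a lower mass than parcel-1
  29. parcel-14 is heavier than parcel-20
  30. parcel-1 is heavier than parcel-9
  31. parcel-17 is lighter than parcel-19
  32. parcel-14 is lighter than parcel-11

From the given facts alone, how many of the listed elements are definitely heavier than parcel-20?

The elements the relations force above parcel-20 are parcel-1, parcel-8, parcel-14, parcel-11, parcel-7 — no chain reaches any other.
That is 5.

5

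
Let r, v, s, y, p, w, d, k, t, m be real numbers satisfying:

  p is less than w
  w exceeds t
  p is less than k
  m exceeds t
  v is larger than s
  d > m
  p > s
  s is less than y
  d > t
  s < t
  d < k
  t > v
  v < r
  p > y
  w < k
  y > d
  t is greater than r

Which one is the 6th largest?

m

Chaining the given pairs: s < v < r < t < m < d < y < p < w < k.
Counting 6 from the largest end gives m.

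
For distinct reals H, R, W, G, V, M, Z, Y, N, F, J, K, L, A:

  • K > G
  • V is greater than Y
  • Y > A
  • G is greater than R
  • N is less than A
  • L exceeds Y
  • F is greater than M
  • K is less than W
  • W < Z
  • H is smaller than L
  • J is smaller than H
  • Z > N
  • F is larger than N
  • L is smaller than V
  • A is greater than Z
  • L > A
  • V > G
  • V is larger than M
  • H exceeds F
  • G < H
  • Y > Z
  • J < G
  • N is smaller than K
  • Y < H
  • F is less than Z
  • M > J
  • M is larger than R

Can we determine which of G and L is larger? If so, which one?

L

G < K and K < W give G < W.
Then W < Z extends the chain to Z.
Then Z < A extends the chain to A.
Then A < Y extends the chain to Y.
Then Y < H extends the chain to H.
With H < L: G < K < W < Z < A < Y < H < L.
So L is larger.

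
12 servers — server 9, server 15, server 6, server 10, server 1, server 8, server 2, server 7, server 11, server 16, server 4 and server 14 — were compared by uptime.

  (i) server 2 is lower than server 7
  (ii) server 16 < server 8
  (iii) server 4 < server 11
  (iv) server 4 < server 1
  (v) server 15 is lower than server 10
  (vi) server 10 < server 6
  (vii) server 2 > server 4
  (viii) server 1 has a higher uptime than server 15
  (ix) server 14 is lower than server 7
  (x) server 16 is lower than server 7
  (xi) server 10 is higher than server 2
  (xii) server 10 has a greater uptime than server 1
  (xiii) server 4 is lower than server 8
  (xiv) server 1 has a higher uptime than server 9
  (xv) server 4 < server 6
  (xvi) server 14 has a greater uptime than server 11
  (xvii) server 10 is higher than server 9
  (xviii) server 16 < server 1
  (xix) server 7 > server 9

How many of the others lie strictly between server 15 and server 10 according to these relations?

1

The relations place server 15 below server 10. An element lies strictly between them when it is forced above server 15 and also forced below server 10.
Above server 15: {server 1, server 6}. Below server 10: {server 4, server 9, server 2, server 16, server 1}.
Intersection: {server 1} — 1.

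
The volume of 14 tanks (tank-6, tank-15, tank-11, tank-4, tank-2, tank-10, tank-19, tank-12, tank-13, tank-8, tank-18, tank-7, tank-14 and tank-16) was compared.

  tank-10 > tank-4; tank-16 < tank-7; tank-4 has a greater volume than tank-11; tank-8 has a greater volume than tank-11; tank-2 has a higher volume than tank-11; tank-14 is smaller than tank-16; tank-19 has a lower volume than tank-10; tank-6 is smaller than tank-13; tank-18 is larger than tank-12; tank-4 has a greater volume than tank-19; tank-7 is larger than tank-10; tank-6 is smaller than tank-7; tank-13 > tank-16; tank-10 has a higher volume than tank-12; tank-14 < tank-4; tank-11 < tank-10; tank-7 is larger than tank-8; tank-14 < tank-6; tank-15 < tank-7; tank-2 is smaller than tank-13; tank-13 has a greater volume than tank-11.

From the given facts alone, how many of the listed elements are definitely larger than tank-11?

From tank-11 the given relations immediately reach tank-8, tank-2, tank-4, tank-10, tank-13.
From those, tank-7 — 6 in total.
Nothing else is reachable above tank-11; 6 in all.

6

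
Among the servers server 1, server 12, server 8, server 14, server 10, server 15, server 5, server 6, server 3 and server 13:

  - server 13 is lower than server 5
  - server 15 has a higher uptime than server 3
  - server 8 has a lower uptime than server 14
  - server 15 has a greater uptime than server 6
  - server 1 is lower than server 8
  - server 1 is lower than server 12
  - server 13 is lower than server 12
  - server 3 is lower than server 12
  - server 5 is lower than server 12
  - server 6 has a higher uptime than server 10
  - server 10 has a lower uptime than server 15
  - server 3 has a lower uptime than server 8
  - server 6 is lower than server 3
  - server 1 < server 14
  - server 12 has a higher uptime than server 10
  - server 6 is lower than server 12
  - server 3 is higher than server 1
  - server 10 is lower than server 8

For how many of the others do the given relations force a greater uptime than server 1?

The elements the relations force above server 1 are server 3, server 8, server 15, server 14, server 12 — no chain reaches any other.
That is 5.

5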